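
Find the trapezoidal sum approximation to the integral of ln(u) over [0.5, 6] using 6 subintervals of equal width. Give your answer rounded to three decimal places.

Δu = (6 − 0.5)/6 = 11/12.
f(0.5) ≈ -0.693, f(17/12) ≈ 0.348, f(7/3) ≈ 0.847, f(3.25) ≈ 1.179, f(25/6) ≈ 1.427, f(61/12) ≈ 1.626, f(6) ≈ 1.792.
T_6 = (Δu/2)·[f(u_0) + 2f(u_1) + ... + 2f(u_{5}) + f(u_6)].
Sum ≈ 5.479.

5.479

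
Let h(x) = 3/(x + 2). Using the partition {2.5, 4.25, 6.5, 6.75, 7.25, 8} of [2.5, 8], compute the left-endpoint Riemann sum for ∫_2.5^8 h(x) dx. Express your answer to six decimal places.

2.749574

Subinterval widths: 1.75, 2.25, 0.25, 0.5, 0.75.
Left endpoints: 2.5, 4.25, 6.5, 6.75, 7.25.
h(2.5) = 2/3, h(4.25) = 0.48, h(6.5) = 6/17, h(6.75) = 12/35, h(7.25) = 12/37.
Sum = Σ Δx_i · h(x_i).
Sum ≈ 2.749574.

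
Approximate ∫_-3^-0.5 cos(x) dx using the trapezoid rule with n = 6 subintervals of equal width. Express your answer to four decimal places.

Δx = (-0.5 − (-3))/6 = 5/12.
f(-3) ≈ -0.9900, f(-31/12) ≈ -0.8482, f(-13/6) ≈ -0.5612, f(-1.75) ≈ -0.1782, f(-4/3) ≈ 0.2352, f(-11/12) ≈ 0.6085, f(-0.5) ≈ 0.8776.
T_6 = (Δx/2)·[f(x_0) + 2f(x_1) + ... + 2f(x_{5}) + f(x_6)].
Sum ≈ -0.3334.

-0.3334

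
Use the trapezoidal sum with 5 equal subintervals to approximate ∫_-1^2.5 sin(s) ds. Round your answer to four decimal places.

Δs = (2.5 − (-1))/5 = 0.7.
f(-1) ≈ -0.8415, f(-0.3) ≈ -0.2955, f(0.4) ≈ 0.3894, f(1.1) ≈ 0.8912, f(1.8) ≈ 0.9738, f(2.5) ≈ 0.5985.
T_5 = (Δs/2)·[f(s_0) + 2f(s_1) + ... + 2f(s_{4}) + f(s_5)].
Sum ≈ 1.2862.

1.2862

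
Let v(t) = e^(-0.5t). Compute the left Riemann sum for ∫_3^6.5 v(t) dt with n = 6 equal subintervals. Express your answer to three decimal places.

Δt = (6.5 − 3)/6 = 7/12.
Left endpoints: 3, 43/12, 25/6, 4.75, 16/3, 71/12.
v(3) ≈ 0.223, v(43/12) ≈ 0.167, v(25/6) ≈ 0.125, v(4.75) ≈ 0.093, v(16/3) ≈ 0.069, v(71/12) ≈ 0.052.
Sum = Δt · [v(3) + v(43/12) + v(25/6) + ...].
Sum ≈ 0.425.

0.425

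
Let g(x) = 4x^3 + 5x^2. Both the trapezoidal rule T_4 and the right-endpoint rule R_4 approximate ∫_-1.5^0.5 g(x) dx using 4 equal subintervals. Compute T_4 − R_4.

-1

T_4 = 0.75.
R_4 = 1.75.
T_4 − R_4 = -1.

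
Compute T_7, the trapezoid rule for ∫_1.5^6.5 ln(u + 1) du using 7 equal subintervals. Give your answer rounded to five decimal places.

Δu = (6.5 − 1.5)/7 = 5/7.
f(1.5) ≈ 0.91629, f(31/14) ≈ 1.16761, f(41/14) ≈ 1.36828, f(51/14) ≈ 1.53533, f(61/14) ≈ 1.67843, f(71/14) ≈ 1.80359, f(81/14) ≈ 1.91482, f(6.5) ≈ 2.01490.
T_7 = (Δu/2)·[f(u_0) + 2f(u_1) + ... + 2f(u_{6}) + f(u_7)].
Sum ≈ 7.80975.

7.80975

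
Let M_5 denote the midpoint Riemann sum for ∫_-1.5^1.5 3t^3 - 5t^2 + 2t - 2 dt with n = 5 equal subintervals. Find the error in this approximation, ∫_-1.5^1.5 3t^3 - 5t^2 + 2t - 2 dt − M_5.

-0.45

Exact integral: ∫_-1.5^1.5 f(t) dt = -17.25.
M_5 = -16.8.
Error = -17.25 − (-16.8) = -0.45.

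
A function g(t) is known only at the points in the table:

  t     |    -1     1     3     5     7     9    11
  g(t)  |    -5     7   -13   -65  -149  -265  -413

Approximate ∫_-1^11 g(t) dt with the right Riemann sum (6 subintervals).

Δt = 2.
Sum = 2·[7 + (-13) + (-65) + (-149) + (-265) + (-413)] = -1796.

-1796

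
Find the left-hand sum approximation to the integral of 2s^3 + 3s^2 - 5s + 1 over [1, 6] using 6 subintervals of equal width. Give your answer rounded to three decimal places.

Δs = (6 − 1)/6 = 5/6.
Left endpoints: 1, 11/6, 8/3, 3.5, 13/3, 31/6.
f(1) = 1, f(11/6) = 769/54, f(8/3) = 1267/27, f(3.5) = 106, f(13/3) = 5357/27, f(31/6) = 17879/54.
Sum = Δs · [f(1) + f(11/6) + f(8/3) + ...].
Sum ≈ 581.389.

581.389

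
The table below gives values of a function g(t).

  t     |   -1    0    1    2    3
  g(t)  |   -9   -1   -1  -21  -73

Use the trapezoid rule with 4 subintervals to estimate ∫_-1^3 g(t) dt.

-64

Δt = 1.
T_4 = (1/2)·[(-9) + 2·(-1) + 2·(-1) + 2·(-21) + (-73)] = -64.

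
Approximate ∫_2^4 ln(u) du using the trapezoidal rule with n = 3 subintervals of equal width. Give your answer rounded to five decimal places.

2.14968

Δu = (4 − 2)/3 = 2/3.
f(2) ≈ 0.69315, f(8/3) ≈ 0.98083, f(10/3) ≈ 1.20397, f(4) ≈ 1.38629.
T_3 = (Δu/2)·[f(u_0) + 2f(u_1) + 2f(u_2) + f(u_3)].
Sum ≈ 2.14968.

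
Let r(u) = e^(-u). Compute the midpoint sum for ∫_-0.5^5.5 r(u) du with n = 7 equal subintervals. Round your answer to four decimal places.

Δu = (5.5 − (-0.5))/7 = 6/7.
Midpoints: -1/14, 11/14, 23/14, 2.5, 47/14, 59/14, 71/14.
r(-1/14) ≈ 1.0740, r(11/14) ≈ 0.4558, r(23/14) ≈ 0.1934, r(2.5) ≈ 0.0821, r(47/14) ≈ 0.0348, r(59/14) ≈ 0.0148, r(71/14) ≈ 0.0063.
Sum = Δu · [r(-1/14) + r(11/14) + r(23/14) + ...].
Sum ≈ 1.5953.

1.5953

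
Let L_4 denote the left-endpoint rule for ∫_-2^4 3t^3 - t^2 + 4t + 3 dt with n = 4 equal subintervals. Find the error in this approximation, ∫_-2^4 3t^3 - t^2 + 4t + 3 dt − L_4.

Exact integral: ∫_-2^4 f(t) dt = 198.
L_4 = 45.
Error = 198 − 45 = 153.

153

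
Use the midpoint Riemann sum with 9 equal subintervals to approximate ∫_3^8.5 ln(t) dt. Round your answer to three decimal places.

Δt = (8.5 − 3)/9 = 11/18.
Midpoints: 119/36, 47/12, 163/36, 185/36, 5.75, 229/36, 251/36, 91/12, 295/36.
f(119/36) ≈ 1.196, f(47/12) ≈ 1.365, f(163/36) ≈ 1.510, f(185/36) ≈ 1.637, f(5.75) ≈ 1.749, f(229/36) ≈ 1.850, f(251/36) ≈ 1.942, f(91/12) ≈ 2.026, f(295/36) ≈ 2.103.
Sum = Δt · [f(119/36) + f(47/12) + f(163/36) + ...].
Sum ≈ 9.398.

9.398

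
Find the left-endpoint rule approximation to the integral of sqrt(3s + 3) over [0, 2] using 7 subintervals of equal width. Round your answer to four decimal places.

4.6617

Δs = (2 − 0)/7 = 2/7.
Left endpoints: 0, 2/7, 4/7, 6/7, 8/7, 10/7, 12/7.
f(0) ≈ 1.7321, f(2/7) ≈ 1.9640, f(4/7) ≈ 2.1712, f(6/7) ≈ 2.3604, f(8/7) ≈ 2.5355, f(10/7) ≈ 2.6992, f(12/7) ≈ 2.8536.
Sum = Δs · [f(0) + f(2/7) + f(4/7) + ...].
Sum ≈ 4.6617.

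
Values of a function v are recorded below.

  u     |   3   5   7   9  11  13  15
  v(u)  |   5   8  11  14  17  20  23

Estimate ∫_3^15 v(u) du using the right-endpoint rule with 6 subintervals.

186

Δu = 2.
Sum = 2·[8 + 11 + 14 + 17 + 20 + 23] = 186.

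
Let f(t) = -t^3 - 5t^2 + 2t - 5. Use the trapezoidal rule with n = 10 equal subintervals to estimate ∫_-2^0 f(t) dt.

-23.36

Δt = (0 − (-2))/10 = 0.2.
f(-2) = -21, f(-1.8) = -18.968, f(-1.6) = -16.904, f(-1.4) = -14.856, f(-1.2) = -12.872, f(-1) = -11, f(-0.8) = -9.288, f(-0.6) = -7.784, f(-0.4) = -6.536, f(-0.2) = -5.592, f(0) = -5.
T_10 = (Δt/2)·[f(t_0) + 2f(t_1) + ... + 2f(t_{9}) + f(t_10)].
Sum = -23.36.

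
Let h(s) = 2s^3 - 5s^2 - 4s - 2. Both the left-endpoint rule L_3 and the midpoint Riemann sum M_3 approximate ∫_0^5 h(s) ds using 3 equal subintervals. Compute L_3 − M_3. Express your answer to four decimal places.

L_3 ≈ -20.185185.
M_3 ≈ 32.592593.
L_3 − M_3 ≈ -52.7778.

-52.7778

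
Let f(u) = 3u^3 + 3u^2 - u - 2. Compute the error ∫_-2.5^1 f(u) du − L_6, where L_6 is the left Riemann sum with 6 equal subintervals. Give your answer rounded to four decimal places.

9.6766

Exact integral: ∫_-2.5^1 f(u) du = -16.296875.
L_6 ≈ -25.973524.
Error ≈ -16.296875 − (-25.973524) ≈ 9.6766.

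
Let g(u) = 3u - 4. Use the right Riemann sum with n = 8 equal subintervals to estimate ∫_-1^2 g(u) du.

Δu = (2 − (-1))/8 = 0.375.
Right endpoints: -0.625, -0.25, 0.125, 0.5, 0.875, 1.25, 1.625, 2.
g(-0.625) = -5.875, g(-0.25) = -4.75, g(0.125) = -3.625, g(0.5) = -2.5, g(0.875) = -1.375, g(1.25) = -0.25, g(1.625) = 0.875, g(2) = 2.
Sum = Δu · [g(-0.625) + g(-0.25) + g(0.125) + ...].
Sum = -5.8125.

-5.8125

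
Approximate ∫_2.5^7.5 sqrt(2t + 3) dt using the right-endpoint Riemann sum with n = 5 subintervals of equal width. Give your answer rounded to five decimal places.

18.61068

Δt = (7.5 − 2.5)/5 = 1.
Right endpoints: 3.5, 4.5, 5.5, 6.5, 7.5.
f(3.5) ≈ 3.16228, f(4.5) ≈ 3.46410, f(5.5) ≈ 3.74166, f(6.5) ≈ 4.00000, f(7.5) ≈ 4.24264.
Sum = Δt · [f(3.5) + f(4.5) + f(5.5) + f(6.5) + f(7.5)].
Sum ≈ 18.61068.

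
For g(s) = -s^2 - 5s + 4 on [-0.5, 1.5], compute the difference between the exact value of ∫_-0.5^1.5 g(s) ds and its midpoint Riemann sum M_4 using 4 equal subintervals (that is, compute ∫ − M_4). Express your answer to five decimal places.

-0.04167

Exact integral: ∫_-0.5^1.5 g(s) ds ≈ 1.8333333.
M_4 = 1.875.
Error ≈ 1.8333333 − 1.875 ≈ -0.04167.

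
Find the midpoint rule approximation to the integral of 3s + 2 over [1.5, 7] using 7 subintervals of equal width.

81.125

Δs = (7 − 1.5)/7 = 11/14.
Midpoints: 53/28, 75/28, 97/28, 4.25, 141/28, 163/28, 185/28.
f(53/28) = 215/28, f(75/28) = 281/28, f(97/28) = 347/28, f(4.25) = 14.75, f(141/28) = 479/28, f(163/28) = 545/28, f(185/28) = 611/28.
Sum = Δs · [f(53/28) + f(75/28) + f(97/28) + ...].
Sum = 81.125.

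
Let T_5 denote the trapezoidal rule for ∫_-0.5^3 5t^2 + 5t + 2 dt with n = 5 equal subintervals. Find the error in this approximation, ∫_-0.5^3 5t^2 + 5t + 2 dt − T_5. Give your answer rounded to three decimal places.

-1.429

Exact integral: ∫_-0.5^3 f(t) dt ≈ 74.08333.
T_5 = 75.5125.
Error ≈ 74.08333 − 75.5125 ≈ -1.429.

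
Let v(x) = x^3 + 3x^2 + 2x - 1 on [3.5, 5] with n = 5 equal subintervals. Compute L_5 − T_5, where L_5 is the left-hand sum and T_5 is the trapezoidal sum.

L_5 = 193.9575.
T_5 = 212.46375.
L_5 − T_5 = -18.50625.

-18.50625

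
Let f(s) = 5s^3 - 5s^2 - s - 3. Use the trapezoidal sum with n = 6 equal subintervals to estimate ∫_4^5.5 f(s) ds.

642.61328125

Δs = (5.5 − 4)/6 = 0.25.
f(4) = 233, f(4.25) = 286.265625, f(4.5) = 346.875, f(4.75) = 415.296875, f(5) = 492, f(5.25) = 577.453125, f(5.5) = 672.125.
T_6 = (Δs/2)·[f(s_0) + 2f(s_1) + ... + 2f(s_{5}) + f(s_6)].
Sum = 642.61328125.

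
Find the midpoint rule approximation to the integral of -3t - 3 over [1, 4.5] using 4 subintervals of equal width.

Δt = (4.5 − 1)/4 = 0.875.
Midpoints: 1.4375, 2.3125, 3.1875, 4.0625.
f(1.4375) = -7.3125, f(2.3125) = -9.9375, f(3.1875) = -12.5625, f(4.0625) = -15.1875.
Sum = Δt · [f(1.4375) + f(2.3125) + f(3.1875) + f(4.0625)].
Sum = -39.375.

-39.375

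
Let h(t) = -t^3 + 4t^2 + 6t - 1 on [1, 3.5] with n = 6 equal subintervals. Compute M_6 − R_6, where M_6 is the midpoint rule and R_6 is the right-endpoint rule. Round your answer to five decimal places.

M_6 ≈ 49.9171730.
R_6 ≈ 53.3948206.
M_6 − R_6 ≈ -3.47765.

-3.47765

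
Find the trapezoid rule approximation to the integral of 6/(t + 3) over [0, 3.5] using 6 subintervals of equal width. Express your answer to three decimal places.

4.654

Δt = (3.5 − 0)/6 = 7/12.
f(0) = 2, f(7/12) = 72/43, f(7/6) = 1.44, f(1.75) = 24/19, f(7/3) = 1.125, f(35/12) = 72/71, f(3.5) = 12/13.
T_6 = (Δt/2)·[f(t_0) + 2f(t_1) + ... + 2f(t_{5}) + f(t_6)].
Sum ≈ 4.654.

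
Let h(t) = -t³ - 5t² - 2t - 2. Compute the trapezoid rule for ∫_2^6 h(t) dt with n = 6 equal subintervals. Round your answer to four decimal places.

Δt = (6 − 2)/6 = 2/3.
h(2) = -34, h(8/3) = -1670/27, h(10/3) = -2734/27, h(4) = -154, h(14/3) = -5990/27, h(16/3) = -8278/27, h(6) = -410.
T_6 = (Δt/2)·[h(t_0) + 2h(t_1) + ... + 2h(t_{5}) + h(t_6)].
Sum ≈ -711.7037.

-711.7037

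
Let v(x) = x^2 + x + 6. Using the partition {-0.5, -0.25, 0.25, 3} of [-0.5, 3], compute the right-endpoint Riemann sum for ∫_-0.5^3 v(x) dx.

54.109375

Subinterval widths: 0.25, 0.5, 2.75.
Right endpoints: -0.25, 0.25, 3.
v(-0.25) = 5.8125, v(0.25) = 6.3125, v(3) = 18.
Sum = Σ Δx_i · v(x_i).
Sum = 54.109375.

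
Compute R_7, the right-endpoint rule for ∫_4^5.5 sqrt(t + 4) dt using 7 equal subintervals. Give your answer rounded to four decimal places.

4.4628

Δt = (5.5 − 4)/7 = 3/14.
Right endpoints: 59/14, 31/7, 65/14, 34/7, 71/14, 37/7, 5.5.
f(59/14) ≈ 2.8661, f(31/7) ≈ 2.9032, f(65/14) ≈ 2.9399, f(34/7) ≈ 2.9761, f(71/14) ≈ 3.0119, f(37/7) ≈ 3.0472, f(5.5) ≈ 3.0822.
Sum = Δt · [f(59/14) + f(31/7) + f(65/14) + ...].
Sum ≈ 4.4628.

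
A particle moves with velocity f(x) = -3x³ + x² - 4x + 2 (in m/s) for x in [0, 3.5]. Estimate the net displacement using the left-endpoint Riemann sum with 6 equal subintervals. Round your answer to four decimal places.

-80.6570

Δx = (3.5 − 0)/6 = 7/12.
Left endpoints: 0, 7/12, 7/6, 1.75, 7/3, 35/12.
f(0) = 2, f(7/12) = -113/192, f(7/6) = -437/72, f(1.75) = -18.015625, f(7/3) = -40, f(35/12) = -43543/576.
Sum = Δx · [f(0) + f(7/12) + f(7/6) + ...].
Sum ≈ -80.6570.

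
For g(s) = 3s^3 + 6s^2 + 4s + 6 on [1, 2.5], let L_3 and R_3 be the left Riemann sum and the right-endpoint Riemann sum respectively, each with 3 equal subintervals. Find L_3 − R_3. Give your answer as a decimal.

L_3 = 58.3125.
R_3 = 99.
L_3 − R_3 = -40.6875.

-40.6875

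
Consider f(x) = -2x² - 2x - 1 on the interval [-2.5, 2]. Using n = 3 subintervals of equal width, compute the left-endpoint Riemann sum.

Δx = (2 − (-2.5))/3 = 1.5.
Left endpoints: -2.5, -1, 0.5.
f(-2.5) = -8.5, f(-1) = -1, f(0.5) = -2.5.
Sum = Δx · [f(-2.5) + f(-1) + f(0.5)].
Sum = -18.

-18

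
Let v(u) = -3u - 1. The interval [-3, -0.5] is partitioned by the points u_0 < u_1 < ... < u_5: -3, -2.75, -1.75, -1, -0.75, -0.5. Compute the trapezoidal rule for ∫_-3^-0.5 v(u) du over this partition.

10.625

Subinterval widths: 0.25, 1, 0.75, 0.25, 0.25.
v(-3) = 8, v(-2.75) = 7.25, v(-1.75) = 4.25, v(-1) = 2, v(-0.75) = 1.25, v(-0.5) = 0.5.
On each subinterval the trapezoid contributes (Δu_i/2)·[v(u_{i-1}) + v(u_i)].
Sum = 10.625.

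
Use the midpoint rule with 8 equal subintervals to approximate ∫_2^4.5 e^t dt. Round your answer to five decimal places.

82.29282

Δt = (4.5 − 2)/8 = 0.3125.
Midpoints: 2.15625, 2.46875, 2.78125, 3.09375, 3.40625, 3.71875, 4.03125, 4.34375.
f(2.15625) ≈ 8.63868, f(2.46875) ≈ 11.80768, f(2.78125) ≈ 16.13918, f(3.09375) ≈ 22.05965, f(3.40625) ≈ 30.15196, f(3.71875) ≈ 41.21285, f(4.03125) ≈ 56.33128, f(4.34375) ≈ 76.99573.
Sum = Δt · [f(2.15625) + f(2.46875) + f(2.78125) + ...].
Sum ≈ 82.29282.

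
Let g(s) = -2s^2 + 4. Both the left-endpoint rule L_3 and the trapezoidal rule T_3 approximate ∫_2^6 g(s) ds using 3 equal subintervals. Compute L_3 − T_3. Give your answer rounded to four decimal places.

L_3 ≈ -82.370370.
T_3 ≈ -125.037037.
L_3 − T_3 ≈ 42.6667.

42.6667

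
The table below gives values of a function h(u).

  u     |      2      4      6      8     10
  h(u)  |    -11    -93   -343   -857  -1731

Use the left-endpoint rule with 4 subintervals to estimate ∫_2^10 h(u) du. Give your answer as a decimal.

Δu = 2.
Sum = 2·[(-11) + (-93) + (-343) + (-857)] = -2608.

-2608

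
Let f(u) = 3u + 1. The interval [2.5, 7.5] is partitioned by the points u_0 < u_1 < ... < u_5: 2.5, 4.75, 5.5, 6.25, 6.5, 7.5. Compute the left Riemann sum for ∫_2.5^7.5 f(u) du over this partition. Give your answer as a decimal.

69.125

Subinterval widths: 2.25, 0.75, 0.75, 0.25, 1.
Left endpoints: 2.5, 4.75, 5.5, 6.25, 6.5.
f(2.5) = 8.5, f(4.75) = 15.25, f(5.5) = 17.5, f(6.25) = 19.75, f(6.5) = 20.5.
Sum = Σ Δu_i · f(u_i).
Sum = 69.125.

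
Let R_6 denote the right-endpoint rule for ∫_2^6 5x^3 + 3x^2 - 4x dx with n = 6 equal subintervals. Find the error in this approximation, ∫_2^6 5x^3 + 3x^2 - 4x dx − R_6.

-392

Exact integral: ∫_2^6 f(x) dx = 1744.
R_6 = 2136.
Error = 1744 − 2136 = -392.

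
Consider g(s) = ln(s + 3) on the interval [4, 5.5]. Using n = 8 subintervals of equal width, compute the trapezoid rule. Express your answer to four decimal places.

3.0691

Δs = (5.5 − 4)/8 = 0.1875.
g(4) ≈ 1.9459, g(4.1875) ≈ 1.9723, g(4.375) ≈ 1.9981, g(4.5625) ≈ 2.0232, g(4.75) ≈ 2.0477, g(4.9375) ≈ 2.0716, g(5.125) ≈ 2.0949, g(5.3125) ≈ 2.1178, g(5.5) ≈ 2.1401.
T_8 = (Δs/2)·[g(s_0) + 2g(s_1) + ... + 2g(s_{7}) + g(s_8)].
Sum ≈ 3.0691.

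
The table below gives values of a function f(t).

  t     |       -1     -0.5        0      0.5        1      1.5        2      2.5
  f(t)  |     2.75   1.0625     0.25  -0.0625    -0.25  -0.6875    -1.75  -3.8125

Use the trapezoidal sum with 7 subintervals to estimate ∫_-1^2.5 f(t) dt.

-0.984375

Δt = 0.5.
T_7 = (0.5/2)·[2.75 + 2·1.0625 + 2·0.25 + 2·(-0.0625) + 2·(-0.25) + 2·(-0.6875) + 2·(-1.75) + (-3.8125)] = -0.984375.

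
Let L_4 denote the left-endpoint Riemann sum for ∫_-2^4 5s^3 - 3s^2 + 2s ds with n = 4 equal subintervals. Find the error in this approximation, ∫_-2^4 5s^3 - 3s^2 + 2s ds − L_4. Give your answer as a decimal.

225

Exact integral: ∫_-2^4 f(s) ds = 240.
L_4 = 15.
Error = 240 − 15 = 225.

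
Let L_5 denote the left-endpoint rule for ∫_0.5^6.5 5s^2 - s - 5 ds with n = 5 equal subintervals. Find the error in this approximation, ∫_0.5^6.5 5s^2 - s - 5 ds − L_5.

115.2

Exact integral: ∫_0.5^6.5 f(s) ds = 406.5.
L_5 = 291.3.
Error = 406.5 − 291.3 = 115.2.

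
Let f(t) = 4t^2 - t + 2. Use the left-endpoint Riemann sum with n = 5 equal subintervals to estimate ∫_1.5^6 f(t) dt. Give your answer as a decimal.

Δt = (6 − 1.5)/5 = 0.9.
Left endpoints: 1.5, 2.4, 3.3, 4.2, 5.1.
f(1.5) = 9.5, f(2.4) = 22.64, f(3.3) = 42.26, f(4.2) = 68.36, f(5.1) = 100.94.
Sum = Δt · [f(1.5) + f(2.4) + f(3.3) + f(4.2) + f(5.1)].
Sum = 219.33.

219.33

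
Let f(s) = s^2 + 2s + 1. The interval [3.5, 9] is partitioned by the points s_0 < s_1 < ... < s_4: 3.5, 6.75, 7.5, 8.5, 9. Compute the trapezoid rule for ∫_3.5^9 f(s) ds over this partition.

308.9375

Subinterval widths: 3.25, 0.75, 1, 0.5.
f(3.5) = 20.25, f(6.75) = 60.0625, f(7.5) = 72.25, f(8.5) = 90.25, f(9) = 100.
On each subinterval the trapezoid contributes (Δs_i/2)·[f(s_{i-1}) + f(s_i)].
Sum = 308.9375.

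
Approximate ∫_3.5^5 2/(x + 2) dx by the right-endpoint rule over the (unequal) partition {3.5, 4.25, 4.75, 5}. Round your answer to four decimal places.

0.4596

Subinterval widths: 0.75, 0.5, 0.25.
Right endpoints: 4.25, 4.75, 5.
f(4.25) = 0.32, f(4.75) = 8/27, f(5) = 2/7.
Sum = Σ Δx_i · f(x_i).
Sum ≈ 0.4596.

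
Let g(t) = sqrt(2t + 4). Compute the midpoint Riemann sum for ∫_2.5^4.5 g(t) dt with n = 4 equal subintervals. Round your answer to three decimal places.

Δt = (4.5 − 2.5)/4 = 0.5.
Midpoints: 2.75, 3.25, 3.75, 4.25.
g(2.75) ≈ 3.082, g(3.25) ≈ 3.240, g(3.75) ≈ 3.391, g(4.25) ≈ 3.536.
Sum = Δt · [g(2.75) + g(3.25) + g(3.75) + g(4.25)].
Sum ≈ 6.625.

6.625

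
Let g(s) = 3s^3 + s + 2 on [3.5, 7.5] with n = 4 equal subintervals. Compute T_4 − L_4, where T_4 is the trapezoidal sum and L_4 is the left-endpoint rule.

570.5

T_4 = 2323.5.
L_4 = 1753.
T_4 − L_4 = 570.5.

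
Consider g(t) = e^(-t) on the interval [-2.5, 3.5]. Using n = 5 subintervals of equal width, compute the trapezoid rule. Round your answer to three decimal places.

13.577

Δt = (3.5 − (-2.5))/5 = 1.2.
g(-2.5) ≈ 12.182, g(-1.3) ≈ 3.669, g(-0.1) ≈ 1.105, g(1.1) ≈ 0.333, g(2.3) ≈ 0.100, g(3.5) ≈ 0.030.
T_5 = (Δt/2)·[g(t_0) + 2g(t_1) + ... + 2g(t_{4}) + g(t_5)].
Sum ≈ 13.577.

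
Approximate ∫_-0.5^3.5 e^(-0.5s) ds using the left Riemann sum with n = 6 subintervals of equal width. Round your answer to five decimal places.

Δs = (3.5 − (-0.5))/6 = 2/3.
Left endpoints: -0.5, 1/6, 5/6, 1.5, 13/6, 17/6.
f(-0.5) ≈ 1.28403, f(1/6) ≈ 0.92004, f(5/6) ≈ 0.65924, f(1.5) ≈ 0.47237, f(13/6) ≈ 0.33847, f(17/6) ≈ 0.24252.
Sum = Δs · [f(-0.5) + f(1/6) + f(5/6) + ...].
Sum ≈ 2.61111.

2.61111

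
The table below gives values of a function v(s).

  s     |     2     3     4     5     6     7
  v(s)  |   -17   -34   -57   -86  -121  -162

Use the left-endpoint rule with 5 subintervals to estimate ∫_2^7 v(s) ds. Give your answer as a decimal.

Δs = 1.
Sum = 1·[(-17) + (-34) + (-57) + (-86) + (-121)] = -315.

-315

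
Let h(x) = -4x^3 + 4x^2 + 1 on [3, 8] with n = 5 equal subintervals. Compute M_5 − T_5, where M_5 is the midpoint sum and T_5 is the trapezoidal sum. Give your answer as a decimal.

M_5 = -3337.5.
T_5 = -3415.
M_5 − T_5 = 77.5.

77.5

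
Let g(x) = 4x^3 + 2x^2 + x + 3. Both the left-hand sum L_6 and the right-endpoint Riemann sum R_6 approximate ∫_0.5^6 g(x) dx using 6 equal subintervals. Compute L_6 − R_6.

L_6 ≈ 1074.747106.
R_6 ≈ 1936.872106.
L_6 − R_6 = -862.125.

-862.125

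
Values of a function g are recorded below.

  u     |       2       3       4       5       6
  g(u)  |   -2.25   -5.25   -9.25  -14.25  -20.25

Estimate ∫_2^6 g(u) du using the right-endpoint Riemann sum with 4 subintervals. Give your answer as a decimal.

Δu = 1.
Sum = 1·[(-5.25) + (-9.25) + (-14.25) + (-20.25)] = -49.

-49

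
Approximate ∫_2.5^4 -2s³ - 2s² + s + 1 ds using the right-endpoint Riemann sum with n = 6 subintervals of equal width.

Δs = (4 − 2.5)/6 = 0.25.
Right endpoints: 2.75, 3, 3.25, 3.5, 3.75, 4.
f(2.75) = -52.96875, f(3) = -68, f(3.25) = -85.53125, f(3.5) = -105.75, f(3.75) = -128.84375, f(4) = -155.
Sum = Δs · [f(2.75) + f(3) + f(3.25) + ...].
Sum = -149.0234375.

-149.0234375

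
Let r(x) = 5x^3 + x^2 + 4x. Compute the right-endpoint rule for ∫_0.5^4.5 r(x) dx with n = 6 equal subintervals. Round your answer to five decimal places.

757.90741

Δx = (4.5 − 0.5)/6 = 2/3.
Right endpoints: 7/6, 11/6, 2.5, 19/6, 23/6, 4.5.
r(7/6) = 3017/216, r(11/6) = 8965/216, r(2.5) = 94.375, r(19/6) = 39197/216, r(23/6) = 67321/216, r(4.5) = 493.875.
Sum = Δx · [r(7/6) + r(11/6) + r(2.5) + ...].
Sum ≈ 757.90741.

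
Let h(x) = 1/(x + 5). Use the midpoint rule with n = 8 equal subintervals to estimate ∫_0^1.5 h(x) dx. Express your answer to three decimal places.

0.262

Δx = (1.5 − 0)/8 = 0.1875.
Midpoints: 0.09375, 0.28125, 0.46875, 0.65625, 0.84375, 1.03125, 1.21875, 1.40625.
h(0.09375) = 32/163, h(0.28125) = 32/169, h(0.46875) = 32/175, h(0.65625) = 32/181, h(0.84375) = 32/187, h(1.03125) = 32/193, h(1.21875) = 32/199, h(1.40625) = 32/205.
Sum = Δx · [h(0.09375) + h(0.28125) + h(0.46875) + ...].
Sum ≈ 0.262.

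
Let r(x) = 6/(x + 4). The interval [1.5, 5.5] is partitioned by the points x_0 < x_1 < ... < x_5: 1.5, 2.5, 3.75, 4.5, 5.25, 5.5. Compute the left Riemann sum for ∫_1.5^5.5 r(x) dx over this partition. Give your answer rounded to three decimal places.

3.517

Subinterval widths: 1, 1.25, 0.75, 0.75, 0.25.
Left endpoints: 1.5, 2.5, 3.75, 4.5, 5.25.
r(1.5) = 12/11, r(2.5) = 12/13, r(3.75) = 24/31, r(4.5) = 12/17, r(5.25) = 24/37.
Sum = Σ Δx_i · r(x_i).
Sum ≈ 3.517.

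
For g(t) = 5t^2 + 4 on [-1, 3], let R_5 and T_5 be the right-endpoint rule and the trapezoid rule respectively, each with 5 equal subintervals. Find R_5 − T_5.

R_5 = 80.8.
T_5 = 64.8.
R_5 − T_5 = 16.

16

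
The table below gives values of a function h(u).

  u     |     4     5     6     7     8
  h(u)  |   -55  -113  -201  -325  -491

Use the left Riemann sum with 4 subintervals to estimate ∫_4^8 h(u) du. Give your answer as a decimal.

-694

Δu = 1.
Sum = 1·[(-55) + (-113) + (-201) + (-325)] = -694.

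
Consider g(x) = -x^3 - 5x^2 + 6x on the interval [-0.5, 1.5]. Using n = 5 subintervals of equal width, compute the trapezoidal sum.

Δx = (1.5 − (-0.5))/5 = 0.4.
g(-0.5) = -4.125, g(-0.1) = -0.649, g(0.3) = 1.323, g(0.7) = 1.407, g(1.1) = -0.781, g(1.5) = -5.625.
T_5 = (Δx/2)·[g(x_0) + 2g(x_1) + ... + 2g(x_{4}) + g(x_5)].
Sum = -1.43.

-1.43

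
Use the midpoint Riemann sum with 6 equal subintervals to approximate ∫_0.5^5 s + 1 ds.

16.875

Δs = (5 − 0.5)/6 = 0.75.
Midpoints: 0.875, 1.625, 2.375, 3.125, 3.875, 4.625.
f(0.875) = 1.875, f(1.625) = 2.625, f(2.375) = 3.375, f(3.125) = 4.125, f(3.875) = 4.875, f(4.625) = 5.625.
Sum = Δs · [f(0.875) + f(1.625) + f(2.375) + ...].
Sum = 16.875.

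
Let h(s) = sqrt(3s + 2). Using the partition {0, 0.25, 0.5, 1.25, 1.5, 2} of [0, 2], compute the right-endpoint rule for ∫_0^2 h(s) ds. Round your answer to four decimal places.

4.7323

Subinterval widths: 0.25, 0.25, 0.75, 0.25, 0.5.
Right endpoints: 0.25, 0.5, 1.25, 1.5, 2.
h(0.25) ≈ 1.6583, h(0.5) ≈ 1.8708, h(1.25) ≈ 2.3979, h(1.5) ≈ 2.5495, h(2) ≈ 2.8284.
Sum = Σ Δs_i · h(s_i).
Sum ≈ 4.7323.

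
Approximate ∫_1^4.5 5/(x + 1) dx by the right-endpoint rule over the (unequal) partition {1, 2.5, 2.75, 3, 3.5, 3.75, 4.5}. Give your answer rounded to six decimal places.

Subinterval widths: 1.5, 0.25, 0.25, 0.5, 0.25, 0.75.
Right endpoints: 2.5, 2.75, 3, 3.5, 3.75, 4.5.
f(2.5) = 10/7, f(2.75) = 4/3, f(3) = 1.25, f(3.5) = 10/9, f(3.75) = 20/19, f(4.5) = 10/11.
Sum = Σ Δx_i · f(x_i).
Sum ≈ 4.289222.

4.289222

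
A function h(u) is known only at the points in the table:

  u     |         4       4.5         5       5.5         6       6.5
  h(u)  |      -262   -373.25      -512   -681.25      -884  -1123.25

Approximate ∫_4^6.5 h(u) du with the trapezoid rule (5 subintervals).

-1571.5625

Δu = 0.5.
T_5 = (0.5/2)·[(-262) + 2·(-373.25) + 2·(-512) + 2·(-681.25) + 2·(-884) + (-1123.25)] = -1571.5625.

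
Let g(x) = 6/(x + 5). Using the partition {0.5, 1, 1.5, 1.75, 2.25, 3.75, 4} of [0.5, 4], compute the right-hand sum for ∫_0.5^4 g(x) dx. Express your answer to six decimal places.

Subinterval widths: 0.5, 0.5, 0.25, 0.5, 1.5, 0.25.
Right endpoints: 1, 1.5, 1.75, 2.25, 3.75, 4.
g(1) = 1, g(1.5) = 12/13, g(1.75) = 8/9, g(2.25) = 24/29, g(3.75) = 24/35, g(4) = 2/3.
Sum = Σ Δx_i · g(x_i).
Sum ≈ 2.792792.

2.792792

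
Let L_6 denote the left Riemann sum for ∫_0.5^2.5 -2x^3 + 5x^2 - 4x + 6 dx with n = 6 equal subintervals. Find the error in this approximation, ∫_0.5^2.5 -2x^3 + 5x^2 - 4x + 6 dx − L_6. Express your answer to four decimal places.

-1.3519

Exact integral: ∫_0.5^2.5 f(x) dx ≈ 6.333333.
L_6 ≈ 7.685185.
Error ≈ 6.333333 − 7.685185 ≈ -1.3519.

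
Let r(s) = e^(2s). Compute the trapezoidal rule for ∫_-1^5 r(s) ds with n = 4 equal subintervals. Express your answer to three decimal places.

18250.875

Δs = (5 − (-1))/4 = 1.5.
r(-1) ≈ 0.135, r(0.5) ≈ 2.718, r(2) ≈ 54.598, r(3.5) ≈ 1096.633, r(5) ≈ 22026.466.
T_4 = (Δs/2)·[r(s_0) + 2r(s_1) + 2r(s_2) + 2r(s_3) + r(s_4)].
Sum ≈ 18250.875.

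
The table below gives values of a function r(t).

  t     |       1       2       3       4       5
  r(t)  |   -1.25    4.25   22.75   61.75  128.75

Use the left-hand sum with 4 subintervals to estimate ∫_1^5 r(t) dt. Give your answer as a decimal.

Δt = 1.
Sum = 1·[(-1.25) + 4.25 + 22.75 + 61.75] = 87.5.

87.5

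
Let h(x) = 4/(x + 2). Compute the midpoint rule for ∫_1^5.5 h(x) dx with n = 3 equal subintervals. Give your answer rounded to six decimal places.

Δx = (5.5 − 1)/3 = 1.5.
Midpoints: 1.75, 3.25, 4.75.
h(1.75) = 16/15, h(3.25) = 16/21, h(4.75) = 16/27.
Sum = Δx · [h(1.75) + h(3.25) + h(4.75)].
Sum ≈ 3.631746.

3.631746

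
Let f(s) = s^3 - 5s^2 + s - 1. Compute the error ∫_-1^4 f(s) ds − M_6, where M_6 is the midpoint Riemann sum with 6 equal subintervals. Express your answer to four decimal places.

Exact integral: ∫_-1^4 f(s) ds ≈ -42.083333.
M_6 ≈ -41.938657.
Error ≈ -42.083333 − (-41.938657) ≈ -0.1447.

-0.1447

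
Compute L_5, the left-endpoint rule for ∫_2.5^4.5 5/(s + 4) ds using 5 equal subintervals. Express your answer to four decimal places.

Δs = (4.5 − 2.5)/5 = 0.4.
Left endpoints: 2.5, 2.9, 3.3, 3.7, 4.1.
f(2.5) = 10/13, f(2.9) = 50/69, f(3.3) = 50/73, f(3.7) = 50/77, f(4.1) = 50/81.
Sum = Δs · [f(2.5) + f(2.9) + f(3.3) + f(3.7) + f(4.1)].
Sum ≈ 1.3782.

1.3782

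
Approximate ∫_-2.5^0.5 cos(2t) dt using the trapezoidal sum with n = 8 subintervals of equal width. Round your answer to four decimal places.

Δt = (0.5 − (-2.5))/8 = 0.375.
f(-2.5) ≈ 0.2837, f(-2.125) ≈ -0.4461, f(-1.75) ≈ -0.9365, f(-1.375) ≈ -0.9243, f(-1) ≈ -0.4161, f(-0.625) ≈ 0.3153, f(-0.25) ≈ 0.8776, f(0.125) ≈ 0.9689, f(0.5) ≈ 0.5403.
T_8 = (Δt/2)·[f(t_0) + 2f(t_1) + ... + 2f(t_{7}) + f(t_8)].
Sum ≈ -0.0559.

-0.0559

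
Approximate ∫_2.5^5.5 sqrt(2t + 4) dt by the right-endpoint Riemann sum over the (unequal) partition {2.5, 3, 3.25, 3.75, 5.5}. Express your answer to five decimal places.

10.86453

Subinterval widths: 0.5, 0.25, 0.5, 1.75.
Right endpoints: 3, 3.25, 3.75, 5.5.
f(3) ≈ 3.16228, f(3.25) ≈ 3.24037, f(3.75) ≈ 3.39116, f(5.5) ≈ 3.87298.
Sum = Σ Δt_i · f(t_i).
Sum ≈ 10.86453.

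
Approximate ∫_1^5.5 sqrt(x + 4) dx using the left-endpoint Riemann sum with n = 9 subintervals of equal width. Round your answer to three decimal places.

11.854

Δx = (5.5 − 1)/9 = 0.5.
Left endpoints: 1, 1.5, 2, 2.5, 3, 3.5, 4, 4.5, 5.
f(1) ≈ 2.236, f(1.5) ≈ 2.345, f(2) ≈ 2.449, f(2.5) ≈ 2.550, f(3) ≈ 2.646, f(3.5) ≈ 2.739, f(4) ≈ 2.828, f(4.5) ≈ 2.915, f(5) ≈ 3.000.
Sum = Δx · [f(1) + f(1.5) + f(2) + ...].
Sum ≈ 11.854.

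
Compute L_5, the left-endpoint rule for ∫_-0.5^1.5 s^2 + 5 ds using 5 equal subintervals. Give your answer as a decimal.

Δs = (1.5 − (-0.5))/5 = 0.4.
Left endpoints: -0.5, -0.1, 0.3, 0.7, 1.1.
f(-0.5) = 5.25, f(-0.1) = 5.01, f(0.3) = 5.09, f(0.7) = 5.49, f(1.1) = 6.21.
Sum = Δs · [f(-0.5) + f(-0.1) + f(0.3) + f(0.7) + f(1.1)].
Sum = 10.82.

10.82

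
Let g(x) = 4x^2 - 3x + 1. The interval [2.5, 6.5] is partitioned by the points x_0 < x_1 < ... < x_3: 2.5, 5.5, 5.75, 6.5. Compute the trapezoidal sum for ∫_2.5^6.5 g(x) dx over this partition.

Subinterval widths: 3, 0.25, 0.75.
g(2.5) = 18.5, g(5.5) = 105.5, g(5.75) = 116, g(6.5) = 150.5.
On each subinterval the trapezoid contributes (Δx_i/2)·[g(x_{i-1}) + g(x_i)].
Sum = 313.625.

313.625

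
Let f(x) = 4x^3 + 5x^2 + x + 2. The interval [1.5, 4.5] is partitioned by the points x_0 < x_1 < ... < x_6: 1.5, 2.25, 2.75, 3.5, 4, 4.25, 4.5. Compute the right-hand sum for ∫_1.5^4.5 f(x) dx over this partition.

687.875

Subinterval widths: 0.75, 0.5, 0.75, 0.5, 0.25, 0.25.
Right endpoints: 2.25, 2.75, 3.5, 4, 4.25, 4.5.
f(2.25) = 75.125, f(2.75) = 125.75, f(3.5) = 238.25, f(4) = 342, f(4.25) = 403.625, f(4.5) = 472.25.
Sum = Σ Δx_i · f(x_i).
Sum = 687.875.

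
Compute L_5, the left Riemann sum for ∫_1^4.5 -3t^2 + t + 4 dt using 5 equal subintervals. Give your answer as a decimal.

Δt = (4.5 − 1)/5 = 0.7.
Left endpoints: 1, 1.7, 2.4, 3.1, 3.8.
f(1) = 2, f(1.7) = -2.97, f(2.4) = -10.88, f(3.1) = -21.73, f(3.8) = -35.52.
Sum = Δt · [f(1) + f(1.7) + f(2.4) + f(3.1) + f(3.8)].
Sum = -48.37.

-48.37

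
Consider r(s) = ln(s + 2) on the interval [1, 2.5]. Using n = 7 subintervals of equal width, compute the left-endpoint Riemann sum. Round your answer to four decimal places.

1.9286

Δs = (2.5 − 1)/7 = 3/14.
Left endpoints: 1, 17/14, 10/7, 23/14, 13/7, 29/14, 16/7.
r(1) ≈ 1.0986, r(17/14) ≈ 1.1676, r(10/7) ≈ 1.2321, r(23/14) ≈ 1.2928, r(13/7) ≈ 1.3499, r(29/14) ≈ 1.4040, r(16/7) ≈ 1.4553.
Sum = Δs · [r(1) + r(17/14) + r(10/7) + ...].
Sum ≈ 1.9286.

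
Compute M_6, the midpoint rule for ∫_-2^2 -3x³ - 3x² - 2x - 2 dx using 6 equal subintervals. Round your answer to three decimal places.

-23.556

Δx = (2 − (-2))/6 = 2/3.
Midpoints: -5/3, -1, -1/3, 1/3, 1, 5/3.
f(-5/3) = 62/9, f(-1) = 0, f(-1/3) = -14/9, f(1/3) = -28/9, f(1) = -10, f(5/3) = -248/9.
Sum = Δx · [f(-5/3) + f(-1) + f(-1/3) + ...].
Sum ≈ -23.556.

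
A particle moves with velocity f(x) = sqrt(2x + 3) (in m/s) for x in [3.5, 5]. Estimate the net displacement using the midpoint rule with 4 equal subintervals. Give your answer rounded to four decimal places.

Δx = (5 − 3.5)/4 = 0.375.
Midpoints: 3.6875, 4.0625, 4.4375, 4.8125.
f(3.6875) ≈ 3.2210, f(4.0625) ≈ 3.3354, f(4.4375) ≈ 3.4460, f(4.8125) ≈ 3.5532.
Sum = Δx · [f(3.6875) + f(4.0625) + f(4.4375) + f(4.8125)].
Sum ≈ 5.0834.

5.0834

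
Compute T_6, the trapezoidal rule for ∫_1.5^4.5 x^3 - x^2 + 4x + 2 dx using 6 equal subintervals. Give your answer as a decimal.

115

Δx = (4.5 − 1.5)/6 = 0.5.
f(1.5) = 9.125, f(2) = 14, f(2.5) = 21.375, f(3) = 32, f(3.5) = 46.625, f(4) = 66, f(4.5) = 90.875.
T_6 = (Δx/2)·[f(x_0) + 2f(x_1) + ... + 2f(x_{5}) + f(x_6)].
Sum = 115.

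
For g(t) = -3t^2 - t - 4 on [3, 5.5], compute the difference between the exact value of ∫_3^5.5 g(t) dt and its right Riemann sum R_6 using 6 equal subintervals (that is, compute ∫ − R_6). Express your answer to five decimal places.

14.01910

Exact integral: ∫_3^5.5 g(t) dt = -160.
R_6 ≈ -174.0190972.
Error ≈ -160 − (-174.0190972) ≈ 14.01910.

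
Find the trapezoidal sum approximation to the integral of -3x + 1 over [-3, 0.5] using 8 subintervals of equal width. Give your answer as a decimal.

Δx = (0.5 − (-3))/8 = 0.4375.
f(-3) = 10, f(-2.5625) = 8.6875, f(-2.125) = 7.375, f(-1.6875) = 6.0625, f(-1.25) = 4.75, f(-0.8125) = 3.4375, f(-0.375) = 2.125, f(0.0625) = 0.8125, f(0.5) = -0.5.
T_8 = (Δx/2)·[f(x_0) + 2f(x_1) + ... + 2f(x_{7}) + f(x_8)].
Sum = 16.625.

16.625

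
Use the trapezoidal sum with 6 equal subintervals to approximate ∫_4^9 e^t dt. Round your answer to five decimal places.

8508.95140

Δt = (9 − 4)/6 = 5/6.
f(4) ≈ 54.59815, f(29/6) ≈ 125.62903, f(17/3) ≈ 289.06936, f(6.5) ≈ 665.14163, f(22/3) ≈ 1530.47486, f(49/6) ≈ 3521.58576, f(9) ≈ 8103.08393.
T_6 = (Δt/2)·[f(t_0) + 2f(t_1) + ... + 2f(t_{5}) + f(t_6)].
Sum ≈ 8508.95140.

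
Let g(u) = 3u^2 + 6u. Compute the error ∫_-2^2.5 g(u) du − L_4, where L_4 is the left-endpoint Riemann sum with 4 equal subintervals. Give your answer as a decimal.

Exact integral: ∫_-2^2.5 g(u) du = 30.375.
L_4 = 14.23828125.
Error = 30.375 − 14.23828125 = 16.13671875.

16.13671875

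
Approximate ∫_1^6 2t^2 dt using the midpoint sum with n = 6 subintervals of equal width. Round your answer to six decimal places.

Δt = (6 − 1)/6 = 5/6.
Midpoints: 17/12, 2.25, 37/12, 47/12, 4.75, 67/12.
f(17/12) = 289/72, f(2.25) = 10.125, f(37/12) = 1369/72, f(47/12) = 2209/72, f(4.75) = 45.125, f(67/12) = 4489/72.
Sum = Δt · [f(17/12) + f(2.25) + f(37/12) + ...].
Sum ≈ 142.754630.

142.754630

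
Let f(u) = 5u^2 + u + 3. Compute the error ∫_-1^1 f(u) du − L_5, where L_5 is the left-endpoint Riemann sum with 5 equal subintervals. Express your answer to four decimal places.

Exact integral: ∫_-1^1 f(u) du ≈ 9.333333.
L_5 = 9.2.
Error ≈ 9.333333 − 9.2 ≈ 0.1333.

0.1333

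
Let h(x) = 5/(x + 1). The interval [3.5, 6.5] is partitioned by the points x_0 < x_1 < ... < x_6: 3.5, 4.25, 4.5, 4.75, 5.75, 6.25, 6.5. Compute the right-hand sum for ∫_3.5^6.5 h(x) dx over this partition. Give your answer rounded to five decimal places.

2.41118

Subinterval widths: 0.75, 0.25, 0.25, 1, 0.5, 0.25.
Right endpoints: 4.25, 4.5, 4.75, 5.75, 6.25, 6.5.
h(4.25) = 20/21, h(4.5) = 10/11, h(4.75) = 20/23, h(5.75) = 20/27, h(6.25) = 20/29, h(6.5) = 2/3.
Sum = Σ Δx_i · h(x_i).
Sum ≈ 2.41118.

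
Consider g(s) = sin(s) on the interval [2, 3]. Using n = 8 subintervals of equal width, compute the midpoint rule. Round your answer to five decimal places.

Δs = (3 − 2)/8 = 0.125.
Midpoints: 2.0625, 2.1875, 2.3125, 2.4375, 2.5625, 2.6875, 2.8125, 2.9375.
g(2.0625) ≈ 0.88153, g(2.1875) ≈ 0.81579, g(2.3125) ≈ 0.73732, g(2.4375) ≈ 0.64734, g(2.5625) ≈ 0.54726, g(2.6875) ≈ 0.43865, g(2.8125) ≈ 0.32318, g(2.9375) ≈ 0.20268.
Sum = Δs · [g(2.0625) + g(2.1875) + g(2.3125) + ...].
Sum ≈ 0.57422.

0.57422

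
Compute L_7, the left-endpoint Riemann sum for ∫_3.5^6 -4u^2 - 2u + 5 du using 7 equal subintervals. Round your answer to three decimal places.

-224.439

Δu = (6 − 3.5)/7 = 5/14.
Left endpoints: 3.5, 27/7, 59/14, 32/7, 69/14, 37/7, 79/14.
f(3.5) = -51, f(27/7) = -3049/49, f(59/14) = -3649/49, f(32/7) = -4299/49, f(69/14) = -4999/49, f(37/7) = -5749/49, f(79/14) = -6549/49.
Sum = Δu · [f(3.5) + f(27/7) + f(59/14) + ...].
Sum ≈ -224.439.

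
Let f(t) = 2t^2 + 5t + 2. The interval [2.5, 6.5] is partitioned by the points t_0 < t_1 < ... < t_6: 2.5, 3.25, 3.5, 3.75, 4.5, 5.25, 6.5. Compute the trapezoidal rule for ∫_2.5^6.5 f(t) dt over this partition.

271.75

Subinterval widths: 0.75, 0.25, 0.25, 0.75, 0.75, 1.25.
f(2.5) = 27, f(3.25) = 39.375, f(3.5) = 44, f(3.75) = 48.875, f(4.5) = 65, f(5.25) = 83.375, f(6.5) = 119.
On each subinterval the trapezoid contributes (Δt_i/2)·[f(t_{i-1}) + f(t_i)].
Sum = 271.75.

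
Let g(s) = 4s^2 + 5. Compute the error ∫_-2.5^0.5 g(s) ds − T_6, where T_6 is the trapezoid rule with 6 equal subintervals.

Exact integral: ∫_-2.5^0.5 g(s) ds = 36.
T_6 = 36.5.
Error = 36 − 36.5 = -0.5.

-0.5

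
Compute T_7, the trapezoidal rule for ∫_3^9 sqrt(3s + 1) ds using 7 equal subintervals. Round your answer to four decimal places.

Δs = (9 − 3)/7 = 6/7.
f(3) ≈ 3.1623, f(27/7) ≈ 3.5456, f(33/7) ≈ 3.8914, f(39/7) ≈ 4.2088, f(45/7) ≈ 4.5040, f(51/7) ≈ 4.7809, f(57/7) ≈ 5.0427, f(9) ≈ 5.2915.
T_7 = (Δs/2)·[f(s_0) + 2f(s_1) + ... + 2f(s_{6}) + f(s_7)].
Sum ≈ 25.8860.

25.8860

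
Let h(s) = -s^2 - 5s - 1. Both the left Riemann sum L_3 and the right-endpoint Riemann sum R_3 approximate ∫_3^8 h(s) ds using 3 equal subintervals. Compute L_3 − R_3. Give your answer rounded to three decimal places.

133.333

L_3 ≈ -239.81481.
R_3 ≈ -373.14815.
L_3 − R_3 ≈ 133.333.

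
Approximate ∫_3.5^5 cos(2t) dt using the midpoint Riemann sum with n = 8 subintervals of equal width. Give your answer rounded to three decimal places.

Δt = (5 − 3.5)/8 = 0.1875.
Midpoints: 3.59375, 3.78125, 3.96875, 4.15625, 4.34375, 4.53125, 4.71875, 4.90625.
f(3.59375) ≈ 0.618, f(3.78125) ≈ 0.287, f(3.96875) ≈ -0.083, f(4.15625) ≈ -0.443, f(4.34375) ≈ -0.740, f(4.53125) ≈ -0.935, f(4.71875) ≈ -1.000, f(4.90625) ≈ -0.926.
Sum = Δt · [f(3.59375) + f(3.78125) + f(3.96875) + ...].
Sum ≈ -0.604.

-0.604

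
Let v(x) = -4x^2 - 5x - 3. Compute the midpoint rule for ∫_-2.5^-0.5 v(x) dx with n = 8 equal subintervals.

Δx = (-0.5 − (-2.5))/8 = 0.25.
Midpoints: -2.375, -2.125, -1.875, -1.625, -1.375, -1.125, -0.875, -0.625.
v(-2.375) = -13.6875, v(-2.125) = -10.4375, v(-1.875) = -7.6875, v(-1.625) = -5.4375, v(-1.375) = -3.6875, v(-1.125) = -2.4375, v(-0.875) = -1.6875, v(-0.625) = -1.4375.
Sum = Δx · [v(-2.375) + v(-2.125) + v(-1.875) + ...].
Sum = -11.625.

-11.625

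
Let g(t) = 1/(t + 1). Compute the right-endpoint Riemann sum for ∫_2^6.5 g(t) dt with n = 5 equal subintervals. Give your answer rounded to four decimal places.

0.8325

Δt = (6.5 − 2)/5 = 0.9.
Right endpoints: 2.9, 3.8, 4.7, 5.6, 6.5.
g(2.9) = 10/39, g(3.8) = 5/24, g(4.7) = 10/57, g(5.6) = 5/33, g(6.5) = 2/15.
Sum = Δt · [g(2.9) + g(3.8) + g(4.7) + g(5.6) + g(6.5)].
Sum ≈ 0.8325.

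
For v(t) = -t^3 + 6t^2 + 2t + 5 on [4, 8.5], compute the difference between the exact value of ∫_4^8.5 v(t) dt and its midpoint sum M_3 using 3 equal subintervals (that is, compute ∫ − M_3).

Exact integral: ∫_4^8.5 v(t) dt = -62.015625.
M_3 = -51.2578125.
Error = -62.015625 − (-51.2578125) = -10.7578125.

-10.7578125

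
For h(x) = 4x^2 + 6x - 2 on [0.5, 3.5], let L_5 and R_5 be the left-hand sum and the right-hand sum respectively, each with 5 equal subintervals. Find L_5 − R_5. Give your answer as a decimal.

-39.6

L_5 = 67.92.
R_5 = 107.52.
L_5 − R_5 = -39.6.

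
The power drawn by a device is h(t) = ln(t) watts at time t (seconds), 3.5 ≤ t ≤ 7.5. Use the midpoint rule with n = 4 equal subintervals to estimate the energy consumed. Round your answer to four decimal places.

Δt = (7.5 − 3.5)/4 = 1.
Midpoints: 4, 5, 6, 7.
h(4) ≈ 1.3863, h(5) ≈ 1.6094, h(6) ≈ 1.7918, h(7) ≈ 1.9459.
Sum = Δt · [h(4) + h(5) + h(6) + h(7)].
Sum ≈ 6.7334.

6.7334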